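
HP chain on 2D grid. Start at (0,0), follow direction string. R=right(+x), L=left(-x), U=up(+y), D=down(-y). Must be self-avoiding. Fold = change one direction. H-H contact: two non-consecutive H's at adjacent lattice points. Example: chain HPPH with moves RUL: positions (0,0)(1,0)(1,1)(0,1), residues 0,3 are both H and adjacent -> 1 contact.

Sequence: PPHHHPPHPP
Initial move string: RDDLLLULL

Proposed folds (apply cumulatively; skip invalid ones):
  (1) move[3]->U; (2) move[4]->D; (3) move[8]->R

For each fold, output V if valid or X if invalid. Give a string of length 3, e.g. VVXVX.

Initial: RDDLLLULL -> [(0, 0), (1, 0), (1, -1), (1, -2), (0, -2), (-1, -2), (-2, -2), (-2, -1), (-3, -1), (-4, -1)]
Fold 1: move[3]->U => RDDULLULL INVALID (collision), skipped
Fold 2: move[4]->D => RDDLDLULL VALID
Fold 3: move[8]->R => RDDLDLULR INVALID (collision), skipped

Answer: XVX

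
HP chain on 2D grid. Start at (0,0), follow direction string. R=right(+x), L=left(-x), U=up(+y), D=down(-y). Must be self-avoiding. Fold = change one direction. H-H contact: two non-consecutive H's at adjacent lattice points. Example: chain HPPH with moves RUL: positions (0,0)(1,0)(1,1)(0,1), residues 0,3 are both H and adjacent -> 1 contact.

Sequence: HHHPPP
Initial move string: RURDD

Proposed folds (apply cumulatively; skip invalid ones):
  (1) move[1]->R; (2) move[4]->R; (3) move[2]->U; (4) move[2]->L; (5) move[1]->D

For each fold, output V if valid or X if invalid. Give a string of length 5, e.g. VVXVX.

Answer: VVXXV

Derivation:
Initial: RURDD -> [(0, 0), (1, 0), (1, 1), (2, 1), (2, 0), (2, -1)]
Fold 1: move[1]->R => RRRDD VALID
Fold 2: move[4]->R => RRRDR VALID
Fold 3: move[2]->U => RRUDR INVALID (collision), skipped
Fold 4: move[2]->L => RRLDR INVALID (collision), skipped
Fold 5: move[1]->D => RDRDR VALID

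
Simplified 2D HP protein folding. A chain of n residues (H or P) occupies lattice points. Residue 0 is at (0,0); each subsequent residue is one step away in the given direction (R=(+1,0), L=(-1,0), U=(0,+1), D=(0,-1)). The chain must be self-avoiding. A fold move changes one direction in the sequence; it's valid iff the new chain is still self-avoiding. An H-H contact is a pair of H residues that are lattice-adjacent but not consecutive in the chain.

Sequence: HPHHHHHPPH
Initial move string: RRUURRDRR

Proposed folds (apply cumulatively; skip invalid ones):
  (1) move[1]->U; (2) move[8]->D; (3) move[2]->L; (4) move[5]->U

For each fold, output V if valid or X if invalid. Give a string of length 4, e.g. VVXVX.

Answer: VVVX

Derivation:
Initial: RRUURRDRR -> [(0, 0), (1, 0), (2, 0), (2, 1), (2, 2), (3, 2), (4, 2), (4, 1), (5, 1), (6, 1)]
Fold 1: move[1]->U => RUUURRDRR VALID
Fold 2: move[8]->D => RUUURRDRD VALID
Fold 3: move[2]->L => RULURRDRD VALID
Fold 4: move[5]->U => RULURUDRD INVALID (collision), skipped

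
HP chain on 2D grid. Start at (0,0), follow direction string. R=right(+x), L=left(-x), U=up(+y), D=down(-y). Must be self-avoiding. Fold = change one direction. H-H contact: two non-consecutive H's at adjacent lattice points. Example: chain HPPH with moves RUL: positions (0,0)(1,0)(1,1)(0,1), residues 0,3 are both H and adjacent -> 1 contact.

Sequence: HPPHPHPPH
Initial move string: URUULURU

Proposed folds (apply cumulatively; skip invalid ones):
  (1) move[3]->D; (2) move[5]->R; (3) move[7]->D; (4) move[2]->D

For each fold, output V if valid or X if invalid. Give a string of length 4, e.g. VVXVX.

Initial: URUULURU -> [(0, 0), (0, 1), (1, 1), (1, 2), (1, 3), (0, 3), (0, 4), (1, 4), (1, 5)]
Fold 1: move[3]->D => URUDLURU INVALID (collision), skipped
Fold 2: move[5]->R => URUULRRU INVALID (collision), skipped
Fold 3: move[7]->D => URUULURD INVALID (collision), skipped
Fold 4: move[2]->D => URDULURU INVALID (collision), skipped

Answer: XXXX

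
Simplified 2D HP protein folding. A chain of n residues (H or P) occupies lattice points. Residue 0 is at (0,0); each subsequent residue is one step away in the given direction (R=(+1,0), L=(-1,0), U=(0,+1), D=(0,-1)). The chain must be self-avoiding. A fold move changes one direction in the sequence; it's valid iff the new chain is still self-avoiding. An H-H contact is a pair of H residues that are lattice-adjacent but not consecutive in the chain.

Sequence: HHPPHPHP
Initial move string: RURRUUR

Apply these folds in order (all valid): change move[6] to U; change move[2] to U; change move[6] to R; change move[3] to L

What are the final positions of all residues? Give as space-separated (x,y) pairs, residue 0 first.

Initial moves: RURRUUR
Fold: move[6]->U => RURRUUU (positions: [(0, 0), (1, 0), (1, 1), (2, 1), (3, 1), (3, 2), (3, 3), (3, 4)])
Fold: move[2]->U => RUURUUU (positions: [(0, 0), (1, 0), (1, 1), (1, 2), (2, 2), (2, 3), (2, 4), (2, 5)])
Fold: move[6]->R => RUURUUR (positions: [(0, 0), (1, 0), (1, 1), (1, 2), (2, 2), (2, 3), (2, 4), (3, 4)])
Fold: move[3]->L => RUULUUR (positions: [(0, 0), (1, 0), (1, 1), (1, 2), (0, 2), (0, 3), (0, 4), (1, 4)])

Answer: (0,0) (1,0) (1,1) (1,2) (0,2) (0,3) (0,4) (1,4)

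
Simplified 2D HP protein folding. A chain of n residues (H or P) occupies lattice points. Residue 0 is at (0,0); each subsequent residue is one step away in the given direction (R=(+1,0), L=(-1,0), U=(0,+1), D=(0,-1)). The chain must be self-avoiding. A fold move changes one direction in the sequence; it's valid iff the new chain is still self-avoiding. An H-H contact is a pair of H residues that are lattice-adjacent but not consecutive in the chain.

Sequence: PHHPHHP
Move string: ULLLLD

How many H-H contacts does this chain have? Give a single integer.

Positions: [(0, 0), (0, 1), (-1, 1), (-2, 1), (-3, 1), (-4, 1), (-4, 0)]
No H-H contacts found.

Answer: 0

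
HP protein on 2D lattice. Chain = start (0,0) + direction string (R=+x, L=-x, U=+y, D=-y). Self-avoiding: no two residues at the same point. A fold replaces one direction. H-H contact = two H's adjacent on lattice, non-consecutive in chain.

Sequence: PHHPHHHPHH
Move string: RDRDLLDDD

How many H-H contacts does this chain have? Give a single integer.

Positions: [(0, 0), (1, 0), (1, -1), (2, -1), (2, -2), (1, -2), (0, -2), (0, -3), (0, -4), (0, -5)]
H-H contact: residue 2 @(1,-1) - residue 5 @(1, -2)

Answer: 1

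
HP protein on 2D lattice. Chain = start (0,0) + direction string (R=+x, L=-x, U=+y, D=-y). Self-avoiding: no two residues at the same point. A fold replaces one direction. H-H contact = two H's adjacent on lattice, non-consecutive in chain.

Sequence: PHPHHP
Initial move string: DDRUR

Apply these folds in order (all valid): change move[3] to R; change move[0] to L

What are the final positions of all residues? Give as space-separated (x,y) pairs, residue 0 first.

Initial moves: DDRUR
Fold: move[3]->R => DDRRR (positions: [(0, 0), (0, -1), (0, -2), (1, -2), (2, -2), (3, -2)])
Fold: move[0]->L => LDRRR (positions: [(0, 0), (-1, 0), (-1, -1), (0, -1), (1, -1), (2, -1)])

Answer: (0,0) (-1,0) (-1,-1) (0,-1) (1,-1) (2,-1)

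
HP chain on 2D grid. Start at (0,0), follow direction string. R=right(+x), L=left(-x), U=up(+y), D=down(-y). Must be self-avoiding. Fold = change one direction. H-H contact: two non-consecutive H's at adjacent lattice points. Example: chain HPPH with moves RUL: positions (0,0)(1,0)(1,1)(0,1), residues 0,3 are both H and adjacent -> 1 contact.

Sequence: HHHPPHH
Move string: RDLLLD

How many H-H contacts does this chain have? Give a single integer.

Answer: 0

Derivation:
Positions: [(0, 0), (1, 0), (1, -1), (0, -1), (-1, -1), (-2, -1), (-2, -2)]
No H-H contacts found.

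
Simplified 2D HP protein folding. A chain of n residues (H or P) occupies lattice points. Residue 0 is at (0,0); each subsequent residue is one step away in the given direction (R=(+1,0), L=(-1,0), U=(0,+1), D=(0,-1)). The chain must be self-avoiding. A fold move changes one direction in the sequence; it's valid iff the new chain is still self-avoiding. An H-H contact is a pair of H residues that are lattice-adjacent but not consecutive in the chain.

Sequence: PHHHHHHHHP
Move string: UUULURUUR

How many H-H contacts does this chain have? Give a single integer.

Positions: [(0, 0), (0, 1), (0, 2), (0, 3), (-1, 3), (-1, 4), (0, 4), (0, 5), (0, 6), (1, 6)]
H-H contact: residue 3 @(0,3) - residue 6 @(0, 4)

Answer: 1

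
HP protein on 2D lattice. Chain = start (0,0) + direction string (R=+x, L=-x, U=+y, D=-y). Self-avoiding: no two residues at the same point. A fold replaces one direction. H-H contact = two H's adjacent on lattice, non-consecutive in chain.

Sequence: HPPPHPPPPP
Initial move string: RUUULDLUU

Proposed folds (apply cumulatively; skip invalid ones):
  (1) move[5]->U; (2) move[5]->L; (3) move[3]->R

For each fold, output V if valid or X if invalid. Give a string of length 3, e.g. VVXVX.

Answer: VVX

Derivation:
Initial: RUUULDLUU -> [(0, 0), (1, 0), (1, 1), (1, 2), (1, 3), (0, 3), (0, 2), (-1, 2), (-1, 3), (-1, 4)]
Fold 1: move[5]->U => RUUULULUU VALID
Fold 2: move[5]->L => RUUULLLUU VALID
Fold 3: move[3]->R => RUURLLLUU INVALID (collision), skipped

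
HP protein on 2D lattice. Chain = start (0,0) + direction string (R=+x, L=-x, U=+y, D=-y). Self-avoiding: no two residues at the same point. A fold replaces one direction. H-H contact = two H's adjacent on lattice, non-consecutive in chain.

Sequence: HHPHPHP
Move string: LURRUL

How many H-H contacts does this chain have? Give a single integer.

Positions: [(0, 0), (-1, 0), (-1, 1), (0, 1), (1, 1), (1, 2), (0, 2)]
H-H contact: residue 0 @(0,0) - residue 3 @(0, 1)

Answer: 1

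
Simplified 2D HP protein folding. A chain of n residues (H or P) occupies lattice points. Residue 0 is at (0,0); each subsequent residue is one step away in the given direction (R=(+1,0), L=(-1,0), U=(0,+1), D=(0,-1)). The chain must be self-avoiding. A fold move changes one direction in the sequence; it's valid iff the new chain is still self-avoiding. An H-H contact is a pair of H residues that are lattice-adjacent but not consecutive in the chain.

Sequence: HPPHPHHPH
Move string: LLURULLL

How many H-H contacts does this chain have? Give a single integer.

Positions: [(0, 0), (-1, 0), (-2, 0), (-2, 1), (-1, 1), (-1, 2), (-2, 2), (-3, 2), (-4, 2)]
H-H contact: residue 3 @(-2,1) - residue 6 @(-2, 2)

Answer: 1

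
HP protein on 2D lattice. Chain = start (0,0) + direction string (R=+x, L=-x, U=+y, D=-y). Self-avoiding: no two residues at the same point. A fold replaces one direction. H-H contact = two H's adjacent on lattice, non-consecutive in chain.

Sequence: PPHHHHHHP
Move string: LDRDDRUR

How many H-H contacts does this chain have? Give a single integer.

Answer: 1

Derivation:
Positions: [(0, 0), (-1, 0), (-1, -1), (0, -1), (0, -2), (0, -3), (1, -3), (1, -2), (2, -2)]
H-H contact: residue 4 @(0,-2) - residue 7 @(1, -2)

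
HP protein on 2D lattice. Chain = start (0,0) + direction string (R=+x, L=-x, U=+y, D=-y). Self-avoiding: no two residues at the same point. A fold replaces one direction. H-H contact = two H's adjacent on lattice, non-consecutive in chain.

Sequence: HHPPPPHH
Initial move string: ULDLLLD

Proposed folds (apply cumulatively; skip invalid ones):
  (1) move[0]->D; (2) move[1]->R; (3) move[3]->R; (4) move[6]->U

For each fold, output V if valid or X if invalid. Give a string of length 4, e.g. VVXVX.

Initial: ULDLLLD -> [(0, 0), (0, 1), (-1, 1), (-1, 0), (-2, 0), (-3, 0), (-4, 0), (-4, -1)]
Fold 1: move[0]->D => DLDLLLD VALID
Fold 2: move[1]->R => DRDLLLD VALID
Fold 3: move[3]->R => DRDRLLD INVALID (collision), skipped
Fold 4: move[6]->U => DRDLLLU VALID

Answer: VVXV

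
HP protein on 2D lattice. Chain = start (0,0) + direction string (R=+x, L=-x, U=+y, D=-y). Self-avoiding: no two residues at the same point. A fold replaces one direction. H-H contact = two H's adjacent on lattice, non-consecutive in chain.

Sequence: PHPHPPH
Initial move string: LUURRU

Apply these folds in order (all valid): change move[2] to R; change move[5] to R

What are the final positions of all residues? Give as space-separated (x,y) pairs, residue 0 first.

Initial moves: LUURRU
Fold: move[2]->R => LURRRU (positions: [(0, 0), (-1, 0), (-1, 1), (0, 1), (1, 1), (2, 1), (2, 2)])
Fold: move[5]->R => LURRRR (positions: [(0, 0), (-1, 0), (-1, 1), (0, 1), (1, 1), (2, 1), (3, 1)])

Answer: (0,0) (-1,0) (-1,1) (0,1) (1,1) (2,1) (3,1)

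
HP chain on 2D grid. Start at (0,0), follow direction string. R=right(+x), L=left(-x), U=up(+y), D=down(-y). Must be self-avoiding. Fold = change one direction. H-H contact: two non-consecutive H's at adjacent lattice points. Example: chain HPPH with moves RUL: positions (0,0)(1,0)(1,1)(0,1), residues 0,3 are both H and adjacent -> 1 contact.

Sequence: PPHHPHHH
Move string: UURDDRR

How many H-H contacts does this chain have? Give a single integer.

Positions: [(0, 0), (0, 1), (0, 2), (1, 2), (1, 1), (1, 0), (2, 0), (3, 0)]
No H-H contacts found.

Answer: 0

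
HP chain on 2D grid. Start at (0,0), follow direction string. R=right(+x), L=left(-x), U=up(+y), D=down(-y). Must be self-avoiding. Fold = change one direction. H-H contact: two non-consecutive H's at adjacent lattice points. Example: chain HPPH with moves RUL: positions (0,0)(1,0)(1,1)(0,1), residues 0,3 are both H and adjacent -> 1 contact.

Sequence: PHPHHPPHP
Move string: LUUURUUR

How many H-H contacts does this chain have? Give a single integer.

Positions: [(0, 0), (-1, 0), (-1, 1), (-1, 2), (-1, 3), (0, 3), (0, 4), (0, 5), (1, 5)]
No H-H contacts found.

Answer: 0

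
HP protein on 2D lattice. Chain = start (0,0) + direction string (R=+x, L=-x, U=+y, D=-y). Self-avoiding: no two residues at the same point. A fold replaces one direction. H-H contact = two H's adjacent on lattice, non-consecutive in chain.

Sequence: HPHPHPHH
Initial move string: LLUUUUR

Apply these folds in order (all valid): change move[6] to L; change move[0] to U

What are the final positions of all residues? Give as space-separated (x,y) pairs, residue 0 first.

Answer: (0,0) (0,1) (-1,1) (-1,2) (-1,3) (-1,4) (-1,5) (-2,5)

Derivation:
Initial moves: LLUUUUR
Fold: move[6]->L => LLUUUUL (positions: [(0, 0), (-1, 0), (-2, 0), (-2, 1), (-2, 2), (-2, 3), (-2, 4), (-3, 4)])
Fold: move[0]->U => ULUUUUL (positions: [(0, 0), (0, 1), (-1, 1), (-1, 2), (-1, 3), (-1, 4), (-1, 5), (-2, 5)])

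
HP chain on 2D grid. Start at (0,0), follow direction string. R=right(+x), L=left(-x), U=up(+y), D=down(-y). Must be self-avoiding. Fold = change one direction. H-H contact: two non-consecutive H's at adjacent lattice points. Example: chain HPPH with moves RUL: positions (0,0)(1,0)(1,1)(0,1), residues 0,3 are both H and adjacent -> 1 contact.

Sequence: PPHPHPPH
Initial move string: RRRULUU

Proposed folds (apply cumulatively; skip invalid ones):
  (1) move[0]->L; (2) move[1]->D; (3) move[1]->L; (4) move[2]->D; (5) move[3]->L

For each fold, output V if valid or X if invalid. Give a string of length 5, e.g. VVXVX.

Initial: RRRULUU -> [(0, 0), (1, 0), (2, 0), (3, 0), (3, 1), (2, 1), (2, 2), (2, 3)]
Fold 1: move[0]->L => LRRULUU INVALID (collision), skipped
Fold 2: move[1]->D => RDRULUU INVALID (collision), skipped
Fold 3: move[1]->L => RLRULUU INVALID (collision), skipped
Fold 4: move[2]->D => RRDULUU INVALID (collision), skipped
Fold 5: move[3]->L => RRRLLUU INVALID (collision), skipped

Answer: XXXXX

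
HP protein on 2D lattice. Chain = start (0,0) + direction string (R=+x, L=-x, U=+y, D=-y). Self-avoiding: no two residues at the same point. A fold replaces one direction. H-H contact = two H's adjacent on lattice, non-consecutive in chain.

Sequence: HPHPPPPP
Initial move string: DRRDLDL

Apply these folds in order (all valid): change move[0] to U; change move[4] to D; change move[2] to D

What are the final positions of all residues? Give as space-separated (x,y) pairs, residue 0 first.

Initial moves: DRRDLDL
Fold: move[0]->U => URRDLDL (positions: [(0, 0), (0, 1), (1, 1), (2, 1), (2, 0), (1, 0), (1, -1), (0, -1)])
Fold: move[4]->D => URRDDDL (positions: [(0, 0), (0, 1), (1, 1), (2, 1), (2, 0), (2, -1), (2, -2), (1, -2)])
Fold: move[2]->D => URDDDDL (positions: [(0, 0), (0, 1), (1, 1), (1, 0), (1, -1), (1, -2), (1, -3), (0, -3)])

Answer: (0,0) (0,1) (1,1) (1,0) (1,-1) (1,-2) (1,-3) (0,-3)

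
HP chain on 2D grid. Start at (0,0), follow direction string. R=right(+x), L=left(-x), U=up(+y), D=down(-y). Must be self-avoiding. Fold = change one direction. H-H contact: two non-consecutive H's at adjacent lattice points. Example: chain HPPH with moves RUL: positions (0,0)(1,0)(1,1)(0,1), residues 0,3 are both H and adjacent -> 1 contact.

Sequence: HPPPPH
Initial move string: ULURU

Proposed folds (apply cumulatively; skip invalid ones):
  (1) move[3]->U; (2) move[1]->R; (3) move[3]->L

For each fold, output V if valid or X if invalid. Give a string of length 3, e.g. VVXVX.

Initial: ULURU -> [(0, 0), (0, 1), (-1, 1), (-1, 2), (0, 2), (0, 3)]
Fold 1: move[3]->U => ULUUU VALID
Fold 2: move[1]->R => URUUU VALID
Fold 3: move[3]->L => URULU VALID

Answer: VVV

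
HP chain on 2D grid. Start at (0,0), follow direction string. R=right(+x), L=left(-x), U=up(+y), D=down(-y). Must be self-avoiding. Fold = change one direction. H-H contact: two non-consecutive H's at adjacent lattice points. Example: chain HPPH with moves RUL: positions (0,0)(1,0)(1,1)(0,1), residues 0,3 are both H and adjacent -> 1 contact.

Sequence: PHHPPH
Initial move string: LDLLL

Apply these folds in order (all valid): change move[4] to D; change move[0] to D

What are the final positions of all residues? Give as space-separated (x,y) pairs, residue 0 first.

Initial moves: LDLLL
Fold: move[4]->D => LDLLD (positions: [(0, 0), (-1, 0), (-1, -1), (-2, -1), (-3, -1), (-3, -2)])
Fold: move[0]->D => DDLLD (positions: [(0, 0), (0, -1), (0, -2), (-1, -2), (-2, -2), (-2, -3)])

Answer: (0,0) (0,-1) (0,-2) (-1,-2) (-2,-2) (-2,-3)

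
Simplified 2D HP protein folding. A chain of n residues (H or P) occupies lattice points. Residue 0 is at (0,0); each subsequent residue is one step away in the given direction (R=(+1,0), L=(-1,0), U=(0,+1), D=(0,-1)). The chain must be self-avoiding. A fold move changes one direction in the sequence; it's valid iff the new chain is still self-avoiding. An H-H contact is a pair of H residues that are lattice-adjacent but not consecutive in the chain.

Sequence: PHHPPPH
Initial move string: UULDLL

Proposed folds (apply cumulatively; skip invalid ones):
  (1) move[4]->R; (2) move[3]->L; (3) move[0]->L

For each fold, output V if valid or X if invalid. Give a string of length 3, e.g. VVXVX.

Answer: XVV

Derivation:
Initial: UULDLL -> [(0, 0), (0, 1), (0, 2), (-1, 2), (-1, 1), (-2, 1), (-3, 1)]
Fold 1: move[4]->R => UULDRL INVALID (collision), skipped
Fold 2: move[3]->L => UULLLL VALID
Fold 3: move[0]->L => LULLLL VALID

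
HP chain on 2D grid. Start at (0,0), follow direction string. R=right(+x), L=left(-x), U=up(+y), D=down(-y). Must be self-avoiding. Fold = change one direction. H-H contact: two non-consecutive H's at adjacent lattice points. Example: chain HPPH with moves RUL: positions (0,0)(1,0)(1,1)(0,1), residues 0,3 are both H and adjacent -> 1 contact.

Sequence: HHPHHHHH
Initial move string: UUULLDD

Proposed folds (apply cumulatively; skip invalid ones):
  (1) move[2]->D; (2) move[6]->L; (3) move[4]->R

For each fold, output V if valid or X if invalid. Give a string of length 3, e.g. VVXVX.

Answer: XVX

Derivation:
Initial: UUULLDD -> [(0, 0), (0, 1), (0, 2), (0, 3), (-1, 3), (-2, 3), (-2, 2), (-2, 1)]
Fold 1: move[2]->D => UUDLLDD INVALID (collision), skipped
Fold 2: move[6]->L => UUULLDL VALID
Fold 3: move[4]->R => UUULRDL INVALID (collision), skipped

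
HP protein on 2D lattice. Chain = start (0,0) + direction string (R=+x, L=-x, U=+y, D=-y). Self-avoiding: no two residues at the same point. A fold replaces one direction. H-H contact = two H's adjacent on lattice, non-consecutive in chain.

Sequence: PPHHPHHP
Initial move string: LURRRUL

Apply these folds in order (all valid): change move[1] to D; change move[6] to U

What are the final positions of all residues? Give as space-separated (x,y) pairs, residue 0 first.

Answer: (0,0) (-1,0) (-1,-1) (0,-1) (1,-1) (2,-1) (2,0) (2,1)

Derivation:
Initial moves: LURRRUL
Fold: move[1]->D => LDRRRUL (positions: [(0, 0), (-1, 0), (-1, -1), (0, -1), (1, -1), (2, -1), (2, 0), (1, 0)])
Fold: move[6]->U => LDRRRUU (positions: [(0, 0), (-1, 0), (-1, -1), (0, -1), (1, -1), (2, -1), (2, 0), (2, 1)])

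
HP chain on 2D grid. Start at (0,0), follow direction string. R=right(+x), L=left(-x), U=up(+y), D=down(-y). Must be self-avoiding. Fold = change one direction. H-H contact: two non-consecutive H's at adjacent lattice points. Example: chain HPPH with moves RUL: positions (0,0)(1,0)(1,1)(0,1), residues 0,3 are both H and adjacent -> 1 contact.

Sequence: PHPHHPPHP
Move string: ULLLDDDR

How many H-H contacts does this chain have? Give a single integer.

Positions: [(0, 0), (0, 1), (-1, 1), (-2, 1), (-3, 1), (-3, 0), (-3, -1), (-3, -2), (-2, -2)]
No H-H contacts found.

Answer: 0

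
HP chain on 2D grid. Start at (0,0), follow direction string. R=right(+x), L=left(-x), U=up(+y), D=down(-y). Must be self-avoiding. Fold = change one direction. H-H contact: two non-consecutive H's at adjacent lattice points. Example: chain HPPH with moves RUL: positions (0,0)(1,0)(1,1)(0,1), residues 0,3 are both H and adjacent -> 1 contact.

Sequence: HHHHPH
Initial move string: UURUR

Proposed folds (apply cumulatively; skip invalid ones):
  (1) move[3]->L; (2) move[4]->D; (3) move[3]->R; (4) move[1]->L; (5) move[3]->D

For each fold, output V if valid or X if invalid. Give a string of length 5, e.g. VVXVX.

Answer: XXVXV

Derivation:
Initial: UURUR -> [(0, 0), (0, 1), (0, 2), (1, 2), (1, 3), (2, 3)]
Fold 1: move[3]->L => UURLR INVALID (collision), skipped
Fold 2: move[4]->D => UURUD INVALID (collision), skipped
Fold 3: move[3]->R => UURRR VALID
Fold 4: move[1]->L => ULRRR INVALID (collision), skipped
Fold 5: move[3]->D => UURDR VALID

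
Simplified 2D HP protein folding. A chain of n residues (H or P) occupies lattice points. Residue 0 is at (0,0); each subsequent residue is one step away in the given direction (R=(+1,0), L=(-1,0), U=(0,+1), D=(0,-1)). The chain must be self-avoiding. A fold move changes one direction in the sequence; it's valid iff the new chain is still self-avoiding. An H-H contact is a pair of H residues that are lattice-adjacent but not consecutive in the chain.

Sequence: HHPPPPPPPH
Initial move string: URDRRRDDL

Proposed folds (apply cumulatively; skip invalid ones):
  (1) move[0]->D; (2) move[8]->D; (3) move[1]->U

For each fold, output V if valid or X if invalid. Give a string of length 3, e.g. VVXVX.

Answer: VVX

Derivation:
Initial: URDRRRDDL -> [(0, 0), (0, 1), (1, 1), (1, 0), (2, 0), (3, 0), (4, 0), (4, -1), (4, -2), (3, -2)]
Fold 1: move[0]->D => DRDRRRDDL VALID
Fold 2: move[8]->D => DRDRRRDDD VALID
Fold 3: move[1]->U => DUDRRRDDD INVALID (collision), skipped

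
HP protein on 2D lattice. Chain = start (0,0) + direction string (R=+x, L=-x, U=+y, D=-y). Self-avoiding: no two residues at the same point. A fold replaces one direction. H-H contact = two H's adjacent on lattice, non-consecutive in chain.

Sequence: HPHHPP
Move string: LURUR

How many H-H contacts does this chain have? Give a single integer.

Positions: [(0, 0), (-1, 0), (-1, 1), (0, 1), (0, 2), (1, 2)]
H-H contact: residue 0 @(0,0) - residue 3 @(0, 1)

Answer: 1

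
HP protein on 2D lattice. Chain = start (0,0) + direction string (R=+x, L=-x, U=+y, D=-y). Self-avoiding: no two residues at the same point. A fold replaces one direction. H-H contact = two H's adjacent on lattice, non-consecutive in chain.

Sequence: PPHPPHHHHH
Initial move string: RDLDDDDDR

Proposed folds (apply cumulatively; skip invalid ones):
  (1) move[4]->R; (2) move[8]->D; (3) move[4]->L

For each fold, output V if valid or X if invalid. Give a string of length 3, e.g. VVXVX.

Answer: VVV

Derivation:
Initial: RDLDDDDDR -> [(0, 0), (1, 0), (1, -1), (0, -1), (0, -2), (0, -3), (0, -4), (0, -5), (0, -6), (1, -6)]
Fold 1: move[4]->R => RDLDRDDDR VALID
Fold 2: move[8]->D => RDLDRDDDD VALID
Fold 3: move[4]->L => RDLDLDDDD VALID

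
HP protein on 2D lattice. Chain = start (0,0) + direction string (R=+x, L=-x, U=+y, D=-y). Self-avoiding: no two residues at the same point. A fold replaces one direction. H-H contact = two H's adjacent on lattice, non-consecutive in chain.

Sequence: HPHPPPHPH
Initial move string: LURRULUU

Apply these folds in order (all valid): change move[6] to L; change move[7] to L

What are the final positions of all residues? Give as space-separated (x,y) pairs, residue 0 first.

Answer: (0,0) (-1,0) (-1,1) (0,1) (1,1) (1,2) (0,2) (-1,2) (-2,2)

Derivation:
Initial moves: LURRULUU
Fold: move[6]->L => LURRULLU (positions: [(0, 0), (-1, 0), (-1, 1), (0, 1), (1, 1), (1, 2), (0, 2), (-1, 2), (-1, 3)])
Fold: move[7]->L => LURRULLL (positions: [(0, 0), (-1, 0), (-1, 1), (0, 1), (1, 1), (1, 2), (0, 2), (-1, 2), (-2, 2)])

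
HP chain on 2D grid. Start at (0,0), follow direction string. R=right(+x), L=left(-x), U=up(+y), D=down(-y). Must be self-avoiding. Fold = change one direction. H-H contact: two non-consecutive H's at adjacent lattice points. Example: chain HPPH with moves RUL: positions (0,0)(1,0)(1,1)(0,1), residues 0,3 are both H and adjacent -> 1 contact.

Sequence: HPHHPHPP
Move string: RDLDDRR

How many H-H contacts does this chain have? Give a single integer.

Positions: [(0, 0), (1, 0), (1, -1), (0, -1), (0, -2), (0, -3), (1, -3), (2, -3)]
H-H contact: residue 0 @(0,0) - residue 3 @(0, -1)

Answer: 1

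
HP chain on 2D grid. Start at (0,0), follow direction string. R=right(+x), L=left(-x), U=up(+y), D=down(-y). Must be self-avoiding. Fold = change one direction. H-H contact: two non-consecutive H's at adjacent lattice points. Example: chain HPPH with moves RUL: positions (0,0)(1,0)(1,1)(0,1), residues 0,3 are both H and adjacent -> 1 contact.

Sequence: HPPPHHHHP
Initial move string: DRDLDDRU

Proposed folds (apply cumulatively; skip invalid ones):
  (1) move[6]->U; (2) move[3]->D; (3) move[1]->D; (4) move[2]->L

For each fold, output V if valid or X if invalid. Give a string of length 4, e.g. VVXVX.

Answer: XVVV

Derivation:
Initial: DRDLDDRU -> [(0, 0), (0, -1), (1, -1), (1, -2), (0, -2), (0, -3), (0, -4), (1, -4), (1, -3)]
Fold 1: move[6]->U => DRDLDDUU INVALID (collision), skipped
Fold 2: move[3]->D => DRDDDDRU VALID
Fold 3: move[1]->D => DDDDDDRU VALID
Fold 4: move[2]->L => DDLDDDRU VALID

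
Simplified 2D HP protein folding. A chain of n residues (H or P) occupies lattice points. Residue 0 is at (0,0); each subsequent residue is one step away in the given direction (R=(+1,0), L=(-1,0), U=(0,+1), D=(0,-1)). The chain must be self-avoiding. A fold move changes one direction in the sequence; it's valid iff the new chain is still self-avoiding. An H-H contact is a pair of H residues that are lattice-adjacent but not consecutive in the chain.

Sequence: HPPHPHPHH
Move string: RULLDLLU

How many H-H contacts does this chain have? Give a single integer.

Answer: 2

Derivation:
Positions: [(0, 0), (1, 0), (1, 1), (0, 1), (-1, 1), (-1, 0), (-2, 0), (-3, 0), (-3, 1)]
H-H contact: residue 0 @(0,0) - residue 5 @(-1, 0)
H-H contact: residue 0 @(0,0) - residue 3 @(0, 1)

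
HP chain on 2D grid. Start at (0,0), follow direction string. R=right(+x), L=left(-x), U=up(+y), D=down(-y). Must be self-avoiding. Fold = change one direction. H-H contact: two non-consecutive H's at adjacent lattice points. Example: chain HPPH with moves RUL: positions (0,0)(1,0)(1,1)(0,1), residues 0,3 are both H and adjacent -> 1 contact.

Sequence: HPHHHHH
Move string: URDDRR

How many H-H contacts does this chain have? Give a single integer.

Answer: 1

Derivation:
Positions: [(0, 0), (0, 1), (1, 1), (1, 0), (1, -1), (2, -1), (3, -1)]
H-H contact: residue 0 @(0,0) - residue 3 @(1, 0)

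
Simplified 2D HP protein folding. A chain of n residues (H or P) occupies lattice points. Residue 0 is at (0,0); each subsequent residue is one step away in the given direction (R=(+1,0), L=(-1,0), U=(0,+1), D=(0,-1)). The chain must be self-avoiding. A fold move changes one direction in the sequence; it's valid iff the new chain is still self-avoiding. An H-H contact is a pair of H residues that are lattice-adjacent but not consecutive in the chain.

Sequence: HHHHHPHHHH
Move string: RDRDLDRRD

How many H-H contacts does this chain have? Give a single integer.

Answer: 1

Derivation:
Positions: [(0, 0), (1, 0), (1, -1), (2, -1), (2, -2), (1, -2), (1, -3), (2, -3), (3, -3), (3, -4)]
H-H contact: residue 4 @(2,-2) - residue 7 @(2, -3)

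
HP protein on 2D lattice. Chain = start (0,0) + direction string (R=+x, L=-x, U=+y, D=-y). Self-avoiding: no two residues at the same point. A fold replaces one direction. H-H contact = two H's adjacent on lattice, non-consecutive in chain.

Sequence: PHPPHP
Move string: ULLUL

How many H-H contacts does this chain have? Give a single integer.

Positions: [(0, 0), (0, 1), (-1, 1), (-2, 1), (-2, 2), (-3, 2)]
No H-H contacts found.

Answer: 0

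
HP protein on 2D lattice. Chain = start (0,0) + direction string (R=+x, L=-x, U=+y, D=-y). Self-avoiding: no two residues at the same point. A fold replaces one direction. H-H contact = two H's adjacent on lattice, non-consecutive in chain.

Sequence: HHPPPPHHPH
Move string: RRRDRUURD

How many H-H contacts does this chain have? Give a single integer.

Positions: [(0, 0), (1, 0), (2, 0), (3, 0), (3, -1), (4, -1), (4, 0), (4, 1), (5, 1), (5, 0)]
H-H contact: residue 6 @(4,0) - residue 9 @(5, 0)

Answer: 1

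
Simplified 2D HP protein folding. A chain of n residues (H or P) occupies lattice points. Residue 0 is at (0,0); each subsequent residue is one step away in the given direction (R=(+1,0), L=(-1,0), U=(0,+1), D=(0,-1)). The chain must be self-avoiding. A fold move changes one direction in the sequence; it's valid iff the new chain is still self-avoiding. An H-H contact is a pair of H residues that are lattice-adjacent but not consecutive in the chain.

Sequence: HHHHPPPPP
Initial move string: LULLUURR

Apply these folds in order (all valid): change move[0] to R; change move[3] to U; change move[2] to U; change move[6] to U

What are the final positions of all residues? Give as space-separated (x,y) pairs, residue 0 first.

Initial moves: LULLUURR
Fold: move[0]->R => RULLUURR (positions: [(0, 0), (1, 0), (1, 1), (0, 1), (-1, 1), (-1, 2), (-1, 3), (0, 3), (1, 3)])
Fold: move[3]->U => RULUUURR (positions: [(0, 0), (1, 0), (1, 1), (0, 1), (0, 2), (0, 3), (0, 4), (1, 4), (2, 4)])
Fold: move[2]->U => RUUUUURR (positions: [(0, 0), (1, 0), (1, 1), (1, 2), (1, 3), (1, 4), (1, 5), (2, 5), (3, 5)])
Fold: move[6]->U => RUUUUUUR (positions: [(0, 0), (1, 0), (1, 1), (1, 2), (1, 3), (1, 4), (1, 5), (1, 6), (2, 6)])

Answer: (0,0) (1,0) (1,1) (1,2) (1,3) (1,4) (1,5) (1,6) (2,6)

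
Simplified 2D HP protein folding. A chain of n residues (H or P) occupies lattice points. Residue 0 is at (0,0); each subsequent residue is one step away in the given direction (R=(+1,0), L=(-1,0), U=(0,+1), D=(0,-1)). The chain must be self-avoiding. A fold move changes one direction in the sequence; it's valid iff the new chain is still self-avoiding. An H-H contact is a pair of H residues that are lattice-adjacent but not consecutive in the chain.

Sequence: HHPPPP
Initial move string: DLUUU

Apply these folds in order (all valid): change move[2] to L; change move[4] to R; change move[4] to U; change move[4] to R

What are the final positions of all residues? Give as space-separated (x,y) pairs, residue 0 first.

Answer: (0,0) (0,-1) (-1,-1) (-2,-1) (-2,0) (-1,0)

Derivation:
Initial moves: DLUUU
Fold: move[2]->L => DLLUU (positions: [(0, 0), (0, -1), (-1, -1), (-2, -1), (-2, 0), (-2, 1)])
Fold: move[4]->R => DLLUR (positions: [(0, 0), (0, -1), (-1, -1), (-2, -1), (-2, 0), (-1, 0)])
Fold: move[4]->U => DLLUU (positions: [(0, 0), (0, -1), (-1, -1), (-2, -1), (-2, 0), (-2, 1)])
Fold: move[4]->R => DLLUR (positions: [(0, 0), (0, -1), (-1, -1), (-2, -1), (-2, 0), (-1, 0)])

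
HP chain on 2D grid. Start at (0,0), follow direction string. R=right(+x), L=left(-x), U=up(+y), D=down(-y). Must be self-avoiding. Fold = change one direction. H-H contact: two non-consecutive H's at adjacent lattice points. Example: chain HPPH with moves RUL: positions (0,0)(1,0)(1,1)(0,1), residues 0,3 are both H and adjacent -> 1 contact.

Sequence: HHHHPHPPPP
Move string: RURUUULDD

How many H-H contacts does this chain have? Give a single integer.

Positions: [(0, 0), (1, 0), (1, 1), (2, 1), (2, 2), (2, 3), (2, 4), (1, 4), (1, 3), (1, 2)]
No H-H contacts found.

Answer: 0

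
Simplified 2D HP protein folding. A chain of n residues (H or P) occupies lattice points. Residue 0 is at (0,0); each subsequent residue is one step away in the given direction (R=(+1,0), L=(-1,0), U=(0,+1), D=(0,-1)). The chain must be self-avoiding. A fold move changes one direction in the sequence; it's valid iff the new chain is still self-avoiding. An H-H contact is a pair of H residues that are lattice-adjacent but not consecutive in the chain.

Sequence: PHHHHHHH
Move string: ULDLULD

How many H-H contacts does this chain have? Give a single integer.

Answer: 2

Derivation:
Positions: [(0, 0), (0, 1), (-1, 1), (-1, 0), (-2, 0), (-2, 1), (-3, 1), (-3, 0)]
H-H contact: residue 2 @(-1,1) - residue 5 @(-2, 1)
H-H contact: residue 4 @(-2,0) - residue 7 @(-3, 0)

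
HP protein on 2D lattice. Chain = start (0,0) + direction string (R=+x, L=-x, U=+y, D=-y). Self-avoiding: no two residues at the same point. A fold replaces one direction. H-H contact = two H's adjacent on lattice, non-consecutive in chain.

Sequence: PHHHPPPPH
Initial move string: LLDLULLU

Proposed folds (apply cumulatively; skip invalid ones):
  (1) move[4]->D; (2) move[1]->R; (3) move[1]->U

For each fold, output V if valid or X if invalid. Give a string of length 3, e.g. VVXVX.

Initial: LLDLULLU -> [(0, 0), (-1, 0), (-2, 0), (-2, -1), (-3, -1), (-3, 0), (-4, 0), (-5, 0), (-5, 1)]
Fold 1: move[4]->D => LLDLDLLU VALID
Fold 2: move[1]->R => LRDLDLLU INVALID (collision), skipped
Fold 3: move[1]->U => LUDLDLLU INVALID (collision), skipped

Answer: VXX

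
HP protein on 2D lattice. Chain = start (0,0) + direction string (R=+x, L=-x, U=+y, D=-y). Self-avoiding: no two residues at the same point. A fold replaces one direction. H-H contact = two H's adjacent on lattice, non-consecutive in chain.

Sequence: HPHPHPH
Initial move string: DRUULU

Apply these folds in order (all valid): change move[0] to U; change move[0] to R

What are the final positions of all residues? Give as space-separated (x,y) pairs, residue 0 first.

Initial moves: DRUULU
Fold: move[0]->U => URUULU (positions: [(0, 0), (0, 1), (1, 1), (1, 2), (1, 3), (0, 3), (0, 4)])
Fold: move[0]->R => RRUULU (positions: [(0, 0), (1, 0), (2, 0), (2, 1), (2, 2), (1, 2), (1, 3)])

Answer: (0,0) (1,0) (2,0) (2,1) (2,2) (1,2) (1,3)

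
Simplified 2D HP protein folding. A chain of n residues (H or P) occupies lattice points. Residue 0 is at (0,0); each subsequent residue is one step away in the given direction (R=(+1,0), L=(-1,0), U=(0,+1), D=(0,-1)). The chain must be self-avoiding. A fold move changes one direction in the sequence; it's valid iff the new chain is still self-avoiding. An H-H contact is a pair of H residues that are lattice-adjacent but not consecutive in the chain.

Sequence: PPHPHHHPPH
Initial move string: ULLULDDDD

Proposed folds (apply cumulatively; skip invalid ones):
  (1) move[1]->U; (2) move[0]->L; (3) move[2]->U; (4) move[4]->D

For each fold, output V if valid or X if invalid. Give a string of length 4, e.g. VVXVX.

Answer: VVVX

Derivation:
Initial: ULLULDDDD -> [(0, 0), (0, 1), (-1, 1), (-2, 1), (-2, 2), (-3, 2), (-3, 1), (-3, 0), (-3, -1), (-3, -2)]
Fold 1: move[1]->U => UULULDDDD VALID
Fold 2: move[0]->L => LULULDDDD VALID
Fold 3: move[2]->U => LUUULDDDD VALID
Fold 4: move[4]->D => LUUUDDDDD INVALID (collision), skipped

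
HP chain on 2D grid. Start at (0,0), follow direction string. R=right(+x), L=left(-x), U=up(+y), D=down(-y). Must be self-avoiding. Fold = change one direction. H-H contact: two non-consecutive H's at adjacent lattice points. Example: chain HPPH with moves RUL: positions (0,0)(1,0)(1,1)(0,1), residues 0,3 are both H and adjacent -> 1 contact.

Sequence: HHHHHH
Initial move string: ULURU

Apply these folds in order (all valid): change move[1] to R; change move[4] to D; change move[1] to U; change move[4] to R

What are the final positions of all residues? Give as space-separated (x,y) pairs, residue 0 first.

Initial moves: ULURU
Fold: move[1]->R => URURU (positions: [(0, 0), (0, 1), (1, 1), (1, 2), (2, 2), (2, 3)])
Fold: move[4]->D => URURD (positions: [(0, 0), (0, 1), (1, 1), (1, 2), (2, 2), (2, 1)])
Fold: move[1]->U => UUURD (positions: [(0, 0), (0, 1), (0, 2), (0, 3), (1, 3), (1, 2)])
Fold: move[4]->R => UUURR (positions: [(0, 0), (0, 1), (0, 2), (0, 3), (1, 3), (2, 3)])

Answer: (0,0) (0,1) (0,2) (0,3) (1,3) (2,3)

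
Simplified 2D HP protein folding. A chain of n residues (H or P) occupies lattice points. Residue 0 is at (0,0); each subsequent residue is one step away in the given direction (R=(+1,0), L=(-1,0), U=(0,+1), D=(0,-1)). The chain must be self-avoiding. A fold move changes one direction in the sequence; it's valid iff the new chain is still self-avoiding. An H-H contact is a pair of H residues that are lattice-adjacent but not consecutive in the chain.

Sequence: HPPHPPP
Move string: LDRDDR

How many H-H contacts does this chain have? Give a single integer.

Answer: 1

Derivation:
Positions: [(0, 0), (-1, 0), (-1, -1), (0, -1), (0, -2), (0, -3), (1, -3)]
H-H contact: residue 0 @(0,0) - residue 3 @(0, -1)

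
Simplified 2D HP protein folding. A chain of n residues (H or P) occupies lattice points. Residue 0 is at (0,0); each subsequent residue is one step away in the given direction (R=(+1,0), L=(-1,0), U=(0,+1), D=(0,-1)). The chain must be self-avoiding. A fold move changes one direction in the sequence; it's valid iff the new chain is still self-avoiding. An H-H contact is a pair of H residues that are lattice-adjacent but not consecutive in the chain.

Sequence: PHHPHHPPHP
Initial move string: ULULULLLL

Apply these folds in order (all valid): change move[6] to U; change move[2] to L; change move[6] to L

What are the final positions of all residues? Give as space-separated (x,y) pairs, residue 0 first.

Answer: (0,0) (0,1) (-1,1) (-2,1) (-3,1) (-3,2) (-4,2) (-5,2) (-6,2) (-7,2)

Derivation:
Initial moves: ULULULLLL
Fold: move[6]->U => ULULULULL (positions: [(0, 0), (0, 1), (-1, 1), (-1, 2), (-2, 2), (-2, 3), (-3, 3), (-3, 4), (-4, 4), (-5, 4)])
Fold: move[2]->L => ULLLULULL (positions: [(0, 0), (0, 1), (-1, 1), (-2, 1), (-3, 1), (-3, 2), (-4, 2), (-4, 3), (-5, 3), (-6, 3)])
Fold: move[6]->L => ULLLULLLL (positions: [(0, 0), (0, 1), (-1, 1), (-2, 1), (-3, 1), (-3, 2), (-4, 2), (-5, 2), (-6, 2), (-7, 2)])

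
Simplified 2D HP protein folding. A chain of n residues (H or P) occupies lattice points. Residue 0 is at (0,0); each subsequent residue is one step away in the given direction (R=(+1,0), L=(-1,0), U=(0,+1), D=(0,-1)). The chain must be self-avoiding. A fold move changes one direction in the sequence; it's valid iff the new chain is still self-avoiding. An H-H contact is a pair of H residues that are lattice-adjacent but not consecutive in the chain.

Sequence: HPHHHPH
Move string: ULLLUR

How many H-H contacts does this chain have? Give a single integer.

Positions: [(0, 0), (0, 1), (-1, 1), (-2, 1), (-3, 1), (-3, 2), (-2, 2)]
H-H contact: residue 3 @(-2,1) - residue 6 @(-2, 2)

Answer: 1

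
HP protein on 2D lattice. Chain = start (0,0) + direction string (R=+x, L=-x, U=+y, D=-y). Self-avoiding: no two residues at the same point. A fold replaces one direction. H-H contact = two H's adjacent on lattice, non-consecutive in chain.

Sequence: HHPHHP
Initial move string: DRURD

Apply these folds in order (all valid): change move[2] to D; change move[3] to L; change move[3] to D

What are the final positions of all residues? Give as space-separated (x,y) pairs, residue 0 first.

Initial moves: DRURD
Fold: move[2]->D => DRDRD (positions: [(0, 0), (0, -1), (1, -1), (1, -2), (2, -2), (2, -3)])
Fold: move[3]->L => DRDLD (positions: [(0, 0), (0, -1), (1, -1), (1, -2), (0, -2), (0, -3)])
Fold: move[3]->D => DRDDD (positions: [(0, 0), (0, -1), (1, -1), (1, -2), (1, -3), (1, -4)])

Answer: (0,0) (0,-1) (1,-1) (1,-2) (1,-3) (1,-4)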